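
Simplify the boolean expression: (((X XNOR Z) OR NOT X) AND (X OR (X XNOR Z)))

By distribution ((E OR v) AND (E OR NOT v) = E):
= (X XNOR Z)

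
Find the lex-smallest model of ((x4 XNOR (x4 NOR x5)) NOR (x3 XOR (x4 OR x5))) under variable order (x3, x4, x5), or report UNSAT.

x3=0, x4=0, x5=0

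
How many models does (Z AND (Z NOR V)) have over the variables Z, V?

No assignment satisfies the expression.
Count: 0 out of 4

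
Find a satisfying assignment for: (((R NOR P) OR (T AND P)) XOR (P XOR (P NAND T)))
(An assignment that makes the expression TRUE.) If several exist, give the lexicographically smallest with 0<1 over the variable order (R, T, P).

R=1, T=0, P=0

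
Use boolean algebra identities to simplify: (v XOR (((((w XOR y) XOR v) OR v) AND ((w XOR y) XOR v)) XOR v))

By XOR self-cancellation ((E XOR v) XOR v = E) then absorption (E AND (E OR v) = E):
= ((w XOR y) XOR v)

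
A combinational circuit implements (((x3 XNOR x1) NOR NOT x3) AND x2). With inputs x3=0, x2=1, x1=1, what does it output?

Substituting: (((0 XNOR 1) NOR NOT 0) AND 1)
= 0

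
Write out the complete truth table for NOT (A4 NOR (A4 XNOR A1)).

A1 | A4 | Output
----------------
0 | 0 | 1
0 | 1 | 1
1 | 0 | 0
1 | 1 | 1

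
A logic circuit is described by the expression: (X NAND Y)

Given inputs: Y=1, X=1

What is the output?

Substituting: (1 NAND 1)
= 0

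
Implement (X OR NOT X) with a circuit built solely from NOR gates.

((X NOR (X NOR X)) NOR (X NOR (X NOR X)))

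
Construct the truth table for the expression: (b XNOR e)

e | b | Output
--------------
0 | 0 | 1
0 | 1 | 0
1 | 0 | 0
1 | 1 | 1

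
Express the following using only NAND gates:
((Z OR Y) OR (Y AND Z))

((((Z NAND Z) NAND (Y NAND Y)) NAND ((Z NAND Z) NAND (Y NAND Y))) NAND (((Y NAND Z) NAND (Y NAND Z)) NAND ((Y NAND Z) NAND (Y NAND Z))))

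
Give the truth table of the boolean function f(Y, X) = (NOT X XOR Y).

Y | X | Output
--------------
0 | 0 | 1
0 | 1 | 0
1 | 0 | 0
1 | 1 | 1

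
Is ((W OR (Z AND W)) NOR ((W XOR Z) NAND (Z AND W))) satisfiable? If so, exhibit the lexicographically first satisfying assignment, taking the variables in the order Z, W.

UNSATISFIABLE - no assignment makes this expression true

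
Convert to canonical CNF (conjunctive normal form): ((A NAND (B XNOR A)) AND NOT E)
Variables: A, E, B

(A OR NOT E OR B) AND (A OR NOT E OR NOT B) AND (NOT A OR E OR NOT B) AND (NOT A OR NOT E OR B) AND (NOT A OR NOT E OR NOT B)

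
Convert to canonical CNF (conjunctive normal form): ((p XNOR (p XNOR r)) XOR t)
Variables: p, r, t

(p OR r OR t) AND (p OR NOT r OR NOT t) AND (NOT p OR r OR t) AND (NOT p OR NOT r OR NOT t)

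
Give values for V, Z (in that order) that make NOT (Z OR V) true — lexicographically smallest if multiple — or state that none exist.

V=0, Z=0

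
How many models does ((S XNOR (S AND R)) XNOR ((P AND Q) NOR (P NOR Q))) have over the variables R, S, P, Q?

Satisfying assignments: (0,0,0,1), (0,0,1,0), (0,1,0,0), (0,1,1,1), (1,0,0,1), (1,0,1,0), (1,1,0,1), (1,1,1,0)
Count: 8 out of 16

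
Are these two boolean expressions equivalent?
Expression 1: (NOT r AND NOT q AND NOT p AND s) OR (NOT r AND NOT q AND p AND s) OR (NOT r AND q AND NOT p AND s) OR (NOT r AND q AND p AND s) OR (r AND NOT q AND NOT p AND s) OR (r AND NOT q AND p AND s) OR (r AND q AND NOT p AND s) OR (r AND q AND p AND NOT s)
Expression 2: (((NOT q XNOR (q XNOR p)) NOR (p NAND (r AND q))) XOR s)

Yes, they are equivalent — the two output columns agree on all 16 assignments:
r | q | p | s | Expression 1 | Expression 2
-------------------------------------------
0 | 0 | 0 | 0 | 0 | 0
0 | 0 | 0 | 1 | 1 | 1
0 | 0 | 1 | 0 | 0 | 0
0 | 0 | 1 | 1 | 1 | 1
0 | 1 | 0 | 0 | 0 | 0
0 | 1 | 0 | 1 | 1 | 1
0 | 1 | 1 | 0 | 0 | 0
0 | 1 | 1 | 1 | 1 | 1
1 | 0 | 0 | 0 | 0 | 0
1 | 0 | 0 | 1 | 1 | 1
1 | 0 | 1 | 0 | 0 | 0
1 | 0 | 1 | 1 | 1 | 1
1 | 1 | 0 | 0 | 0 | 0
1 | 1 | 0 | 1 | 1 | 1
1 | 1 | 1 | 0 | 1 | 1
1 | 1 | 1 | 1 | 0 | 0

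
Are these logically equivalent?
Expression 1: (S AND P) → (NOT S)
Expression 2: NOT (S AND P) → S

No, Inverse is not equivalent to original (counterexample: S=0, P=0)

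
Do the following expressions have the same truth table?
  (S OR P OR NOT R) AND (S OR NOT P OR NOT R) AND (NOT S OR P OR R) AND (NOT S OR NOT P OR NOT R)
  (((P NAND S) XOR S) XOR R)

Yes, they are equivalent — the two output columns agree on all 8 assignments:
S | P | R | Expression 1 | Expression 2
---------------------------------------
0 | 0 | 0 | 1 | 1
0 | 0 | 1 | 0 | 0
0 | 1 | 0 | 1 | 1
0 | 1 | 1 | 0 | 0
1 | 0 | 0 | 0 | 0
1 | 0 | 1 | 1 | 1
1 | 1 | 0 | 1 | 1
1 | 1 | 1 | 0 | 0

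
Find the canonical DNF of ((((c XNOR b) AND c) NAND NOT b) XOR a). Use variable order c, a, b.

(NOT c AND NOT a AND NOT b) OR (NOT c AND NOT a AND b) OR (c AND NOT a AND NOT b) OR (c AND NOT a AND b)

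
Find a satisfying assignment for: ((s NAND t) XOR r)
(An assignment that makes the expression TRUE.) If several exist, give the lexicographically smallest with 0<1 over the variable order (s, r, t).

s=0, r=0, t=0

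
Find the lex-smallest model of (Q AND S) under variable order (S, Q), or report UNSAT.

S=1, Q=1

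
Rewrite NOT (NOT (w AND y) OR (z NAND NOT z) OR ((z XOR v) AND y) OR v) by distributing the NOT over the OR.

(w AND y) AND NOT (z NAND NOT z) AND NOT ((z XOR v) AND y) AND NOT v
De Morgan's: NOT(OR of terms) = AND of negations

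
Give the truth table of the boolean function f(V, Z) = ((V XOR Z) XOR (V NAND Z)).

V | Z | Output
--------------
0 | 0 | 1
0 | 1 | 0
1 | 0 | 0
1 | 1 | 0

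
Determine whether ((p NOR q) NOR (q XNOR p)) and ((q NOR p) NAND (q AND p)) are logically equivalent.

No. Counterexample: with q=0, p=0, Expression 1 = 0 but Expression 2 = 1.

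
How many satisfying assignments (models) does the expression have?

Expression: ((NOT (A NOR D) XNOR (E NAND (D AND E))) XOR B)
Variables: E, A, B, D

Satisfying assignments: (0,0,0,1), (0,0,1,0), (0,1,0,0), (0,1,0,1), (1,0,1,0), (1,0,1,1), (1,1,0,0), (1,1,1,1)
Count: 8 out of 16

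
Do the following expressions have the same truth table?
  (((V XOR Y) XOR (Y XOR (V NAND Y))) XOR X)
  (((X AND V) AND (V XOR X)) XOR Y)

No. Counterexample: with Y=0, V=0, X=0, Expression 1 = 1 but Expression 2 = 0.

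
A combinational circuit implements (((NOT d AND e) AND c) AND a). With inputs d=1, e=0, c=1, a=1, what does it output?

Substituting: (((NOT 1 AND 0) AND 1) AND 1)
= 0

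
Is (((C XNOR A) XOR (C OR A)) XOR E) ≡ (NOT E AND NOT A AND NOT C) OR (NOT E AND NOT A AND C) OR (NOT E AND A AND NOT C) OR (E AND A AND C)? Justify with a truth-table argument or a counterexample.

Yes, they are equivalent — the two output columns agree on all 8 assignments:
E | A | C | Expression 1 | Expression 2
---------------------------------------
0 | 0 | 0 | 1 | 1
0 | 0 | 1 | 1 | 1
0 | 1 | 0 | 1 | 1
0 | 1 | 1 | 0 | 0
1 | 0 | 0 | 0 | 0
1 | 0 | 1 | 0 | 0
1 | 1 | 0 | 0 | 0
1 | 1 | 1 | 1 | 1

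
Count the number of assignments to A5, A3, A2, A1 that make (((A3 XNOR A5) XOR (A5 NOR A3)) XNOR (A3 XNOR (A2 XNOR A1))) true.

Satisfying assignments: (0,0,0,0), (0,0,1,1), (0,1,0,1), (0,1,1,0), (1,0,0,0), (1,0,1,1), (1,1,0,0), (1,1,1,1)
Count: 8 out of 16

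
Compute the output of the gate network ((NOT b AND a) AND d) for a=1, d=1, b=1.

Substituting: ((NOT 1 AND 1) AND 1)
= 0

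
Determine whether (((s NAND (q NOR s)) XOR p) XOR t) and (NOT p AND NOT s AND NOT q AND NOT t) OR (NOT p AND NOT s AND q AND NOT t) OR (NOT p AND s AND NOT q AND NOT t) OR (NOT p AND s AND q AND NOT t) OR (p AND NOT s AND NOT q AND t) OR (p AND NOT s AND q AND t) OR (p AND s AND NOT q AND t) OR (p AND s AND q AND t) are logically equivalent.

Yes, they are equivalent — the two output columns agree on all 16 assignments:
p | s | q | t | Expression 1 | Expression 2
-------------------------------------------
0 | 0 | 0 | 0 | 1 | 1
0 | 0 | 0 | 1 | 0 | 0
0 | 0 | 1 | 0 | 1 | 1
0 | 0 | 1 | 1 | 0 | 0
0 | 1 | 0 | 0 | 1 | 1
0 | 1 | 0 | 1 | 0 | 0
0 | 1 | 1 | 0 | 1 | 1
0 | 1 | 1 | 1 | 0 | 0
1 | 0 | 0 | 0 | 0 | 0
1 | 0 | 0 | 1 | 1 | 1
1 | 0 | 1 | 0 | 0 | 0
1 | 0 | 1 | 1 | 1 | 1
1 | 1 | 0 | 0 | 0 | 0
1 | 1 | 0 | 1 | 1 | 1
1 | 1 | 1 | 0 | 0 | 0
1 | 1 | 1 | 1 | 1 | 1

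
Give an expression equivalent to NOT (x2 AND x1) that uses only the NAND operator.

(((x2 NAND x1) NAND (x2 NAND x1)) NAND ((x2 NAND x1) NAND (x2 NAND x1)))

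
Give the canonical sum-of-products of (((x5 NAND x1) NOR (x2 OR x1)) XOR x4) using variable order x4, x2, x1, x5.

Σm(8, 9, 10, 11, 12, 13, 14, 15) = (x4 AND NOT x2 AND NOT x1 AND NOT x5) OR (x4 AND NOT x2 AND NOT x1 AND x5) OR (x4 AND NOT x2 AND x1 AND NOT x5) OR (x4 AND NOT x2 AND x1 AND x5) OR (x4 AND x2 AND NOT x1 AND NOT x5) OR (x4 AND x2 AND NOT x1 AND x5) OR (x4 AND x2 AND x1 AND NOT x5) OR (x4 AND x2 AND x1 AND x5)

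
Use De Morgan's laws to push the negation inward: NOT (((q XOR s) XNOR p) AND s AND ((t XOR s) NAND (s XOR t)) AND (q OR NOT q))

NOT ((q XOR s) XNOR p) OR NOT s OR NOT ((t XOR s) NAND (s XOR t)) OR NOT (q OR NOT q)
De Morgan's: NOT(AND of terms) = OR of negations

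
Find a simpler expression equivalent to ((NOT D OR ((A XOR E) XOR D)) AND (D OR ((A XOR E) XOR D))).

By distribution ((E OR v) AND (E OR NOT v) = E):
= ((A XOR E) XOR D)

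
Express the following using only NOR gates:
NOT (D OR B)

(((D NOR B) NOR (D NOR B)) NOR ((D NOR B) NOR (D NOR B)))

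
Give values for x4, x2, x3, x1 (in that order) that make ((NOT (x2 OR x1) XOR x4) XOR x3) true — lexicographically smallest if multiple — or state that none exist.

x4=0, x2=0, x3=0, x1=0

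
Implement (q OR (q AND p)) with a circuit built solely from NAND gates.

((q NAND q) NAND (((q NAND p) NAND (q NAND p)) NAND ((q NAND p) NAND (q NAND p))))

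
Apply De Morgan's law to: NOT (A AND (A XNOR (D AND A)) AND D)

NOT A OR NOT (A XNOR (D AND A)) OR NOT D
De Morgan's: NOT(AND of terms) = OR of negations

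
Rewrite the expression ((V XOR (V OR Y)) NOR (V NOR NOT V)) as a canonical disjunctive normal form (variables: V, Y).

(NOT V AND NOT Y) OR (V AND NOT Y) OR (V AND Y)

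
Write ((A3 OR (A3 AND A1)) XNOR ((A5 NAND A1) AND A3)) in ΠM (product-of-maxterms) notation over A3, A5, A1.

ΠM(7) = (NOT A3 OR NOT A5 OR NOT A1)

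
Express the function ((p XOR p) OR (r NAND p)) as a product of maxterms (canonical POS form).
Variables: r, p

ΠM(3) = (NOT r OR NOT p)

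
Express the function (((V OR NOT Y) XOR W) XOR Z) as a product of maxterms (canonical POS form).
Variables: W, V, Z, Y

ΠM(1, 2, 6, 7, 8, 11, 12, 13) = (W OR V OR Z OR NOT Y) AND (W OR V OR NOT Z OR Y) AND (W OR NOT V OR NOT Z OR Y) AND (W OR NOT V OR NOT Z OR NOT Y) AND (NOT W OR V OR Z OR Y) AND (NOT W OR V OR NOT Z OR NOT Y) AND (NOT W OR NOT V OR Z OR Y) AND (NOT W OR NOT V OR Z OR NOT Y)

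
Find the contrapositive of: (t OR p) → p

Contrapositive: NOT p → NOT (t OR p)
Note: A statement and its contrapositive are logically equivalent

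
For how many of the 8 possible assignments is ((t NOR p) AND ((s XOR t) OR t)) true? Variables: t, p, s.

Satisfying assignments: (0,0,1)
Count: 1 out of 8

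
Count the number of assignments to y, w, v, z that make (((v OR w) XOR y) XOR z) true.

Satisfying assignments: (0,0,0,1), (0,0,1,0), (0,1,0,0), (0,1,1,0), (1,0,0,0), (1,0,1,1), (1,1,0,1), (1,1,1,1)
Count: 8 out of 16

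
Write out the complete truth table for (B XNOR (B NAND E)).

B | E | Output
--------------
0 | 0 | 0
0 | 1 | 0
1 | 0 | 1
1 | 1 | 0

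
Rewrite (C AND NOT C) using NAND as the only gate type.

((C NAND (C NAND C)) NAND (C NAND (C NAND C)))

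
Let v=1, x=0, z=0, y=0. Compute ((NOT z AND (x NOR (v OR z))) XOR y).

Substituting: ((NOT 0 AND (0 NOR (1 OR 0))) XOR 0)
= 0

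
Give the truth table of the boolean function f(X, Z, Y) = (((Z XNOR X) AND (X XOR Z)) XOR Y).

X | Z | Y | Output
------------------
0 | 0 | 0 | 0
0 | 0 | 1 | 1
0 | 1 | 0 | 0
0 | 1 | 1 | 1
1 | 0 | 0 | 0
1 | 0 | 1 | 1
1 | 1 | 0 | 0
1 | 1 | 1 | 1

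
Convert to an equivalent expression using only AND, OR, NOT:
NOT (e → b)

e AND NOT b
(Negated implication: NOT(A → B) = A AND NOT B)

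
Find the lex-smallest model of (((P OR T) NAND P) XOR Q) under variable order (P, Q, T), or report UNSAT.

P=0, Q=0, T=0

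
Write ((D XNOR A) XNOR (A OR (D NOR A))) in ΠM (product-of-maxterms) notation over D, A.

ΠM(1) = (D OR NOT A)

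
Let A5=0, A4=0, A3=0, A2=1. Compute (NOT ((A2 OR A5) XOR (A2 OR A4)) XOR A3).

Substituting: (NOT ((1 OR 0) XOR (1 OR 0)) XOR 0)
= 1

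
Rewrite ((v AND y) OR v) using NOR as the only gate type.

((((v NOR v) NOR (y NOR y)) NOR v) NOR (((v NOR v) NOR (y NOR y)) NOR v))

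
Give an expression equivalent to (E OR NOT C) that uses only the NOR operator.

((E NOR (C NOR C)) NOR (E NOR (C NOR C)))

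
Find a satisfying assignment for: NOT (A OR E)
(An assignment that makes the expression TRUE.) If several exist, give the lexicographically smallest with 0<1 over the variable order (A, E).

A=0, E=0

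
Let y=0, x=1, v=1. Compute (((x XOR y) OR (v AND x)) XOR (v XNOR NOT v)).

Substituting: (((1 XOR 0) OR (1 AND 1)) XOR (1 XNOR NOT 1))
= 1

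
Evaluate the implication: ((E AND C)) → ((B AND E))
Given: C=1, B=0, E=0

Antecedent ((E AND C)) = 0; consequent ((B AND E)) = 0.
0 → 0 = 1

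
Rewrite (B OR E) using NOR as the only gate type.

((B NOR E) NOR (B NOR E))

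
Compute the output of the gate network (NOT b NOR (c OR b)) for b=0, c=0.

Substituting: (NOT 0 NOR (0 OR 0))
= 0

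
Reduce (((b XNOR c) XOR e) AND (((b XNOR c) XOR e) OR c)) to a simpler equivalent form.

By absorption (E AND (E OR v) = E):
= ((b XNOR c) XOR e)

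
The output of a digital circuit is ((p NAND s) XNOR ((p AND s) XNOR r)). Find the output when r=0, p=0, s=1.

Substituting: ((0 NAND 1) XNOR ((0 AND 1) XNOR 0))
= 1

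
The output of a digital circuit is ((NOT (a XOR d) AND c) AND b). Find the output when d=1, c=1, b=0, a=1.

Substituting: ((NOT (1 XOR 1) AND 1) AND 0)
= 0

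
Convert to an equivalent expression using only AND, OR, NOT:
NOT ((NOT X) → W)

(NOT X) AND NOT W
(Negated implication: NOT(A → B) = A AND NOT B)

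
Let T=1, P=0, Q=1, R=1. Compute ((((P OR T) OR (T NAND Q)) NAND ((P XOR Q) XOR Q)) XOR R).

Substituting: ((((0 OR 1) OR (1 NAND 1)) NAND ((0 XOR 1) XOR 1)) XOR 1)
= 0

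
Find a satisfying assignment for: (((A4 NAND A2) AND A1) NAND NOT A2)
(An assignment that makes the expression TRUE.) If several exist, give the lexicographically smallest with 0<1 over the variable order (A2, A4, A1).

A2=0, A4=0, A1=0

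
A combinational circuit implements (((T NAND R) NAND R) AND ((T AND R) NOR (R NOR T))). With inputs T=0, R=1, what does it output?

Substituting: (((0 NAND 1) NAND 1) AND ((0 AND 1) NOR (1 NOR 0)))
= 0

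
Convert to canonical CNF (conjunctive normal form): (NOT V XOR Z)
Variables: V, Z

(V OR NOT Z) AND (NOT V OR Z)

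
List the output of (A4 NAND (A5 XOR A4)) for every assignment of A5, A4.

A5 | A4 | Output
----------------
0 | 0 | 1
0 | 1 | 0
1 | 0 | 1
1 | 1 | 1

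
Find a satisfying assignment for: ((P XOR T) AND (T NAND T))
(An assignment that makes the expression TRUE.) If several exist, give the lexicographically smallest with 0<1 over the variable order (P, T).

P=1, T=0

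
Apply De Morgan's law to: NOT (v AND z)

NOT v OR NOT z
De Morgan's: NOT(AND of terms) = OR of negations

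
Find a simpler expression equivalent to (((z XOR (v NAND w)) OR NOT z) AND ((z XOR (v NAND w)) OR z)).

By distribution ((E OR v) AND (E OR NOT v) = E):
= (z XOR (v NAND w))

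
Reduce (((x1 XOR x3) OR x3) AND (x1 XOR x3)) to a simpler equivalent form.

By absorption (E AND (E OR v) = E):
= (x1 XOR x3)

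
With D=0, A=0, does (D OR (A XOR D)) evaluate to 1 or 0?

Substituting: (0 OR (0 XOR 0))
= 0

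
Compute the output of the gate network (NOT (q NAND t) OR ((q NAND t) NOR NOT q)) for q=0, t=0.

Substituting: (NOT (0 NAND 0) OR ((0 NAND 0) NOR NOT 0))
= 0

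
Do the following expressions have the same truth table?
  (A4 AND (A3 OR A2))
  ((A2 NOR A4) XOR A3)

No. Counterexample: with A3=0, A4=0, A2=0, Expression 1 = 0 but Expression 2 = 1.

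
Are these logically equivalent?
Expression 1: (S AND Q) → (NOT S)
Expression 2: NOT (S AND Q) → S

No, Inverse is not equivalent to original (counterexample: Q=0, S=0)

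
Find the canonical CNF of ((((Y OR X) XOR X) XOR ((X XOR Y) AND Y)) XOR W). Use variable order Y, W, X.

(Y OR W OR X) AND (Y OR W OR NOT X) AND (NOT Y OR W OR X) AND (NOT Y OR W OR NOT X)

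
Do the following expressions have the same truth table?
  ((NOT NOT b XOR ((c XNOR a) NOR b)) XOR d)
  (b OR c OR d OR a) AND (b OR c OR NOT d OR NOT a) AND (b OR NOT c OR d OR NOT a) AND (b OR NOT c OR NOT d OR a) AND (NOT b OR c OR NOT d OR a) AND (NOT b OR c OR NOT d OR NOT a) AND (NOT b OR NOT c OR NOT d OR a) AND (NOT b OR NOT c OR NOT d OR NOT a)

Yes, they are equivalent — the two output columns agree on all 16 assignments:
b | c | d | a | Expression 1 | Expression 2
-------------------------------------------
0 | 0 | 0 | 0 | 0 | 0
0 | 0 | 0 | 1 | 1 | 1
0 | 0 | 1 | 0 | 1 | 1
0 | 0 | 1 | 1 | 0 | 0
0 | 1 | 0 | 0 | 1 | 1
0 | 1 | 0 | 1 | 0 | 0
0 | 1 | 1 | 0 | 0 | 0
0 | 1 | 1 | 1 | 1 | 1
1 | 0 | 0 | 0 | 1 | 1
1 | 0 | 0 | 1 | 1 | 1
1 | 0 | 1 | 0 | 0 | 0
1 | 0 | 1 | 1 | 0 | 0
1 | 1 | 0 | 0 | 1 | 1
1 | 1 | 0 | 1 | 1 | 1
1 | 1 | 1 | 0 | 0 | 0
1 | 1 | 1 | 1 | 0 | 0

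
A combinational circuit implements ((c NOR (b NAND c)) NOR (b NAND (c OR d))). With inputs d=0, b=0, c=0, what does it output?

Substituting: ((0 NOR (0 NAND 0)) NOR (0 NAND (0 OR 0)))
= 0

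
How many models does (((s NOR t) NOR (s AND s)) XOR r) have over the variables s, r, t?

Satisfying assignments: (0,0,1), (0,1,0), (1,1,0), (1,1,1)
Count: 4 out of 8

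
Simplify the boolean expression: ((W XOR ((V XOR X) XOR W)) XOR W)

By XOR self-cancellation ((E XOR v) XOR v = E):
= ((V XOR X) XOR W)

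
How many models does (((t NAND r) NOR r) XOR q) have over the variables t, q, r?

Satisfying assignments: (0,1,0), (0,1,1), (1,1,0), (1,1,1)
Count: 4 out of 8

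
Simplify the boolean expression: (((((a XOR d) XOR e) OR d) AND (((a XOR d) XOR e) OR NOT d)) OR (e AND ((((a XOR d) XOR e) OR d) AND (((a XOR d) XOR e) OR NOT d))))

By absorption (E OR (E AND v) = E) then distribution ((E OR v) AND (E OR NOT v) = E):
= ((a XOR d) XOR e)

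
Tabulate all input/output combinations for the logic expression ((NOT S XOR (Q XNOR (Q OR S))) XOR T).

T | Q | S | Output
------------------
0 | 0 | 0 | 0
0 | 0 | 1 | 0
0 | 1 | 0 | 0
0 | 1 | 1 | 1
1 | 0 | 0 | 1
1 | 0 | 1 | 1
1 | 1 | 0 | 1
1 | 1 | 1 | 0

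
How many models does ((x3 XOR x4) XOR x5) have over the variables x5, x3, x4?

Satisfying assignments: (0,0,1), (0,1,0), (1,0,0), (1,1,1)
Count: 4 out of 8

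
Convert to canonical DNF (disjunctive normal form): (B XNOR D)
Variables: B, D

(NOT B AND NOT D) OR (B AND D)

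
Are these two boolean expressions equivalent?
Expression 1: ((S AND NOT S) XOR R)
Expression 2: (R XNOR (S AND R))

No. Counterexample: with S=0, R=0, Expression 1 = 0 but Expression 2 = 1.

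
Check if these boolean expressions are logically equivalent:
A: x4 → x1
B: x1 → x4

No, Converse is not equivalent to original (counterexample: x2=0, x1=0, x4=1)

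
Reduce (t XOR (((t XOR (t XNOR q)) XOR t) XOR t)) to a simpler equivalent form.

By XOR self-cancellation ((E XOR v) XOR v = E) then XOR self-cancellation ((E XOR v) XOR v = E):
= (t XNOR q)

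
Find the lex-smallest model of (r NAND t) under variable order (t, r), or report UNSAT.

t=0, r=0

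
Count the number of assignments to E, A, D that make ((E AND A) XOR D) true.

Satisfying assignments: (0,0,1), (0,1,1), (1,0,1), (1,1,0)
Count: 4 out of 8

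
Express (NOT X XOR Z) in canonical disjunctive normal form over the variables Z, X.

(NOT Z AND NOT X) OR (Z AND X)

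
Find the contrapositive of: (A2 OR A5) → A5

Contrapositive: NOT A5 → NOT (A2 OR A5)
Note: A statement and its contrapositive are logically equivalent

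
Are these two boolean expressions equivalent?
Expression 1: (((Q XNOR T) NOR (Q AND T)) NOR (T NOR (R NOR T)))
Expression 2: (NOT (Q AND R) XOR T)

No. Counterexample: with Q=0, T=0, R=1, Expression 1 = 0 but Expression 2 = 1.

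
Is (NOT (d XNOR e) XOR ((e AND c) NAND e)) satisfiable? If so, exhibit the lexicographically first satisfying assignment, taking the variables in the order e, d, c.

e=0, d=0, c=0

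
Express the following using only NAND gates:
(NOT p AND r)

(((p NAND p) NAND r) NAND ((p NAND p) NAND r))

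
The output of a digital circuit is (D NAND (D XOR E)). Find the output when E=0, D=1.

Substituting: (1 NAND (1 XOR 0))
= 0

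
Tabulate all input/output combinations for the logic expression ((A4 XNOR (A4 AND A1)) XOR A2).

A2 | A4 | A1 | Output
---------------------
0 | 0 | 0 | 1
0 | 0 | 1 | 1
0 | 1 | 0 | 0
0 | 1 | 1 | 1
1 | 0 | 0 | 0
1 | 0 | 1 | 0
1 | 1 | 0 | 1
1 | 1 | 1 | 0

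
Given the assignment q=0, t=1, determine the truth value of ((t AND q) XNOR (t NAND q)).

Substituting: ((1 AND 0) XNOR (1 NAND 0))
= 0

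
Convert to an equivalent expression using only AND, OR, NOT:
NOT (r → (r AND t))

r AND NOT (r AND t)
(Negated implication: NOT(A → B) = A AND NOT B)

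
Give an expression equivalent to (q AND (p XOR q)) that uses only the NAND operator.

((q NAND ((p NAND (p NAND q)) NAND (q NAND (p NAND q)))) NAND (q NAND ((p NAND (p NAND q)) NAND (q NAND (p NAND q)))))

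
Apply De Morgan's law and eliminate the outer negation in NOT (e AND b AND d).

NOT e OR NOT b OR NOT d
De Morgan's: NOT(AND of terms) = OR of negations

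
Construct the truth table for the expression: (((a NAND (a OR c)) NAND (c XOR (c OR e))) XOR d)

c | d | e | a | Output
----------------------
0 | 0 | 0 | 0 | 1
0 | 0 | 0 | 1 | 1
0 | 0 | 1 | 0 | 0
0 | 0 | 1 | 1 | 1
0 | 1 | 0 | 0 | 0
0 | 1 | 0 | 1 | 0
0 | 1 | 1 | 0 | 1
0 | 1 | 1 | 1 | 0
1 | 0 | 0 | 0 | 1
1 | 0 | 0 | 1 | 1
1 | 0 | 1 | 0 | 1
1 | 0 | 1 | 1 | 1
1 | 1 | 0 | 0 | 0
1 | 1 | 0 | 1 | 0
1 | 1 | 1 | 0 | 0
1 | 1 | 1 | 1 | 0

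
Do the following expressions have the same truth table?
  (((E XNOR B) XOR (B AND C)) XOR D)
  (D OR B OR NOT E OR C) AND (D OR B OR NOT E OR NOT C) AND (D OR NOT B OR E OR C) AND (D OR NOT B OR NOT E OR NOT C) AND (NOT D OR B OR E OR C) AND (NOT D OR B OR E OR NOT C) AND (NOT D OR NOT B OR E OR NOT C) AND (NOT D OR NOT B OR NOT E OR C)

Yes, they are equivalent — the two output columns agree on all 16 assignments:
D | B | E | C | Expression 1 | Expression 2
-------------------------------------------
0 | 0 | 0 | 0 | 1 | 1
0 | 0 | 0 | 1 | 1 | 1
0 | 0 | 1 | 0 | 0 | 0
0 | 0 | 1 | 1 | 0 | 0
0 | 1 | 0 | 0 | 0 | 0
0 | 1 | 0 | 1 | 1 | 1
0 | 1 | 1 | 0 | 1 | 1
0 | 1 | 1 | 1 | 0 | 0
1 | 0 | 0 | 0 | 0 | 0
1 | 0 | 0 | 1 | 0 | 0
1 | 0 | 1 | 0 | 1 | 1
1 | 0 | 1 | 1 | 1 | 1
1 | 1 | 0 | 0 | 1 | 1
1 | 1 | 0 | 1 | 0 | 0
1 | 1 | 1 | 0 | 0 | 0
1 | 1 | 1 | 1 | 1 | 1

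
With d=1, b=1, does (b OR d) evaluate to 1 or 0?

Substituting: (1 OR 1)
= 1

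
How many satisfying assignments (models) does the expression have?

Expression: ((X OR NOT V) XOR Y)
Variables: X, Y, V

Satisfying assignments: (0,0,0), (0,1,1), (1,0,0), (1,0,1)
Count: 4 out of 8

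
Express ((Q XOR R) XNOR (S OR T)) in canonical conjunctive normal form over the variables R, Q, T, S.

(R OR Q OR T OR NOT S) AND (R OR Q OR NOT T OR S) AND (R OR Q OR NOT T OR NOT S) AND (R OR NOT Q OR T OR S) AND (NOT R OR Q OR T OR S) AND (NOT R OR NOT Q OR T OR NOT S) AND (NOT R OR NOT Q OR NOT T OR S) AND (NOT R OR NOT Q OR NOT T OR NOT S)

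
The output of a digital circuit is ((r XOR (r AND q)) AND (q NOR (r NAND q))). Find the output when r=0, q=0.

Substituting: ((0 XOR (0 AND 0)) AND (0 NOR (0 NAND 0)))
= 0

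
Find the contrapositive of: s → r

Contrapositive: NOT r → NOT s
Note: A statement and its contrapositive are logically equivalent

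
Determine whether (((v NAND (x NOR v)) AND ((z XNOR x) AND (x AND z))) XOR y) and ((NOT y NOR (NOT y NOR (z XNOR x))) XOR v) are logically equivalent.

No. Counterexample: with x=0, z=0, y=0, v=1, Expression 1 = 0 but Expression 2 = 1.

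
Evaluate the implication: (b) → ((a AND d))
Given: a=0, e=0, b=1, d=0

Antecedent (b) = 1; consequent ((a AND d)) = 0.
1 → 0 = 0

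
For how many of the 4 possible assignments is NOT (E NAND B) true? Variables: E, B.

Satisfying assignments: (1,1)
Count: 1 out of 4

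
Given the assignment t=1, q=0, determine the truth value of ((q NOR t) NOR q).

Substituting: ((0 NOR 1) NOR 0)
= 1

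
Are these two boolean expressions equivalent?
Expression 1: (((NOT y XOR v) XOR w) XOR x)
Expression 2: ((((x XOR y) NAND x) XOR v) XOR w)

No. Counterexample: with v=0, w=0, y=1, x=0, Expression 1 = 0 but Expression 2 = 1.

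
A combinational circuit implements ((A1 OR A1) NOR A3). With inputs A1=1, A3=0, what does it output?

Substituting: ((1 OR 1) NOR 0)
= 0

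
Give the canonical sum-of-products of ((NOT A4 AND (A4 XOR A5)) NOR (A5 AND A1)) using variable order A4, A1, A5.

Σm(0, 2, 4, 5, 6) = (NOT A4 AND NOT A1 AND NOT A5) OR (NOT A4 AND A1 AND NOT A5) OR (A4 AND NOT A1 AND NOT A5) OR (A4 AND NOT A1 AND A5) OR (A4 AND A1 AND NOT A5)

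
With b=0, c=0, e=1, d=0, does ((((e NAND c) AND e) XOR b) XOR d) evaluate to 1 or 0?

Substituting: ((((1 NAND 0) AND 1) XOR 0) XOR 0)
= 1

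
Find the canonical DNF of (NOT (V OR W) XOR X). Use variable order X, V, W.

(NOT X AND NOT V AND NOT W) OR (X AND NOT V AND W) OR (X AND V AND NOT W) OR (X AND V AND W)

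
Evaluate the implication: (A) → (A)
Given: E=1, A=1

Antecedent (A) = 1; consequent (A) = 1.
1 → 1 = 1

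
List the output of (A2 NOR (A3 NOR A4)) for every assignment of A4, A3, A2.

A4 | A3 | A2 | Output
---------------------
0 | 0 | 0 | 0
0 | 0 | 1 | 0
0 | 1 | 0 | 1
0 | 1 | 1 | 0
1 | 0 | 0 | 1
1 | 0 | 1 | 0
1 | 1 | 0 | 1
1 | 1 | 1 | 0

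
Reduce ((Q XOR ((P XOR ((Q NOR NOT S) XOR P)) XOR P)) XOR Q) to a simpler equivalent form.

By XOR self-cancellation ((E XOR v) XOR v = E) then XOR self-cancellation ((E XOR v) XOR v = E):
= ((Q NOR NOT S) XOR P)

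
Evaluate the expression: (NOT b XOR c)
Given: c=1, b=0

Substituting: (NOT 0 XOR 1)
= 0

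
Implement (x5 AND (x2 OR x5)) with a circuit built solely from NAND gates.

((x5 NAND ((x2 NAND x2) NAND (x5 NAND x5))) NAND (x5 NAND ((x2 NAND x2) NAND (x5 NAND x5))))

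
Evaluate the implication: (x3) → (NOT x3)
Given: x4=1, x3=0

Antecedent (x3) = 0; consequent (NOT x3) = 1.
0 → 1 = 1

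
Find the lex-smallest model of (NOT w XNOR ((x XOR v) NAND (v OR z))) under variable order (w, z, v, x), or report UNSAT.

w=0, z=0, v=0, x=0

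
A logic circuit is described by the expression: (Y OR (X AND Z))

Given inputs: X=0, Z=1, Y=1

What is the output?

Substituting: (1 OR (0 AND 1))
= 1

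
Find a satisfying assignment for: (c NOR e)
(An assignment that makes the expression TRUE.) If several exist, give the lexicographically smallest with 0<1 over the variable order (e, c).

e=0, c=0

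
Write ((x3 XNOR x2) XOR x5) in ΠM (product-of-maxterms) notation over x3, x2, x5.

ΠM(1, 2, 4, 7) = (x3 OR x2 OR NOT x5) AND (x3 OR NOT x2 OR x5) AND (NOT x3 OR x2 OR x5) AND (NOT x3 OR NOT x2 OR NOT x5)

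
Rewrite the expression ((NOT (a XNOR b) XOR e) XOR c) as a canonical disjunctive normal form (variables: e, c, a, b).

(NOT e AND NOT c AND NOT a AND b) OR (NOT e AND NOT c AND a AND NOT b) OR (NOT e AND c AND NOT a AND NOT b) OR (NOT e AND c AND a AND b) OR (e AND NOT c AND NOT a AND NOT b) OR (e AND NOT c AND a AND b) OR (e AND c AND NOT a AND b) OR (e AND c AND a AND NOT b)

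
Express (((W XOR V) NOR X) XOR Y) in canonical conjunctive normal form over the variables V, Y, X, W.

(V OR Y OR X OR NOT W) AND (V OR Y OR NOT X OR W) AND (V OR Y OR NOT X OR NOT W) AND (V OR NOT Y OR X OR W) AND (NOT V OR Y OR X OR W) AND (NOT V OR Y OR NOT X OR W) AND (NOT V OR Y OR NOT X OR NOT W) AND (NOT V OR NOT Y OR X OR NOT W)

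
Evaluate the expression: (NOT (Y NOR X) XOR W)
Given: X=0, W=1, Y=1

Substituting: (NOT (1 NOR 0) XOR 1)
= 0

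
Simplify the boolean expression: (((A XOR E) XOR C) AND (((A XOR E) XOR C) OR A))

By absorption (E AND (E OR v) = E):
= ((A XOR E) XOR C)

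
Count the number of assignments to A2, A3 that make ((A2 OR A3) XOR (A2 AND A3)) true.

Satisfying assignments: (0,1), (1,0)
Count: 2 out of 4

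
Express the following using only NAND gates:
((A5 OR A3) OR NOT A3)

((((A5 NAND A5) NAND (A3 NAND A3)) NAND ((A5 NAND A5) NAND (A3 NAND A3))) NAND ((A3 NAND A3) NAND (A3 NAND A3)))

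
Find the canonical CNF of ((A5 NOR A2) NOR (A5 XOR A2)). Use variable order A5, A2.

(A5 OR A2) AND (A5 OR NOT A2) AND (NOT A5 OR A2)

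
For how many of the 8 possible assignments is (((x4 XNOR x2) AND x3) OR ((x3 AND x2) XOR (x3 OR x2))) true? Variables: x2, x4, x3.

Satisfying assignments: (0,0,1), (0,1,1), (1,0,0), (1,1,0), (1,1,1)
Count: 5 out of 8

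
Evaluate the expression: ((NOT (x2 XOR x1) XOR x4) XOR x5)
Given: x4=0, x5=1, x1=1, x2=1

Substituting: ((NOT (1 XOR 1) XOR 0) XOR 1)
= 0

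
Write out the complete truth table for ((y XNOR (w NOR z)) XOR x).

x | z | w | y | Output
----------------------
0 | 0 | 0 | 0 | 0
0 | 0 | 0 | 1 | 1
0 | 0 | 1 | 0 | 1
0 | 0 | 1 | 1 | 0
0 | 1 | 0 | 0 | 1
0 | 1 | 0 | 1 | 0
0 | 1 | 1 | 0 | 1
0 | 1 | 1 | 1 | 0
1 | 0 | 0 | 0 | 1
1 | 0 | 0 | 1 | 0
1 | 0 | 1 | 0 | 0
1 | 0 | 1 | 1 | 1
1 | 1 | 0 | 0 | 0
1 | 1 | 0 | 1 | 1
1 | 1 | 1 | 0 | 0
1 | 1 | 1 | 1 | 1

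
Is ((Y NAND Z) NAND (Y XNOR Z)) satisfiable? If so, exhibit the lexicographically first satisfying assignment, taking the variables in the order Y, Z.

Y=0, Z=1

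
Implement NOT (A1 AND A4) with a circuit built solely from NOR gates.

(((A1 NOR A1) NOR (A4 NOR A4)) NOR ((A1 NOR A1) NOR (A4 NOR A4)))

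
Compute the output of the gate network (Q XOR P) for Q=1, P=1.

Substituting: (1 XOR 1)
= 0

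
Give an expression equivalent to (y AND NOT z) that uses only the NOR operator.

((y NOR y) NOR ((z NOR z) NOR (z NOR z)))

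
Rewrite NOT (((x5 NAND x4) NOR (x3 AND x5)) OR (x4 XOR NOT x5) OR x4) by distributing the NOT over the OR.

NOT ((x5 NAND x4) NOR (x3 AND x5)) AND NOT (x4 XOR NOT x5) AND NOT x4
De Morgan's: NOT(OR of terms) = AND of negations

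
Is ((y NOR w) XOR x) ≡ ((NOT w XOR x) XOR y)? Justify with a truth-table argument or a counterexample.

No. Counterexample: with x=0, y=1, w=1, Expression 1 = 0 but Expression 2 = 1.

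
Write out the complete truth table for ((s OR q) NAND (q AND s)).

s | q | Output
--------------
0 | 0 | 1
0 | 1 | 1
1 | 0 | 1
1 | 1 | 0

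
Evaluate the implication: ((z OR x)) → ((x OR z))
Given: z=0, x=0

Antecedent ((z OR x)) = 0; consequent ((x OR z)) = 0.
0 → 0 = 1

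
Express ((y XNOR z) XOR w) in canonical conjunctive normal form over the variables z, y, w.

(z OR y OR NOT w) AND (z OR NOT y OR w) AND (NOT z OR y OR w) AND (NOT z OR NOT y OR NOT w)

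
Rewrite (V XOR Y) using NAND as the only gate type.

((V NAND (V NAND Y)) NAND (Y NAND (V NAND Y)))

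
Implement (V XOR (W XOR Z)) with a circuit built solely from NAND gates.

((V NAND (V NAND ((W NAND (W NAND Z)) NAND (Z NAND (W NAND Z))))) NAND (((W NAND (W NAND Z)) NAND (Z NAND (W NAND Z))) NAND (V NAND ((W NAND (W NAND Z)) NAND (Z NAND (W NAND Z))))))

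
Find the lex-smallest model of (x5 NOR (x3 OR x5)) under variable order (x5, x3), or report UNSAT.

x5=0, x3=0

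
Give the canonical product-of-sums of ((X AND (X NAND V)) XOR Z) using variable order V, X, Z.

ΠM(0, 3, 4, 6) = (V OR X OR Z) AND (V OR NOT X OR NOT Z) AND (NOT V OR X OR Z) AND (NOT V OR NOT X OR Z)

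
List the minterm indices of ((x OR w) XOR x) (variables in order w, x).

Σm(2) = (w AND NOT x)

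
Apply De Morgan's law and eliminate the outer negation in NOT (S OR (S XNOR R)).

NOT S AND NOT (S XNOR R)
De Morgan's: NOT(OR of terms) = AND of negations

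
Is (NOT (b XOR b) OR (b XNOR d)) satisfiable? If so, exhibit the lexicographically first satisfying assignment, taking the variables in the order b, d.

b=0, d=0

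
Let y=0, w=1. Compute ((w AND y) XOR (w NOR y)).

Substituting: ((1 AND 0) XOR (1 NOR 0))
= 0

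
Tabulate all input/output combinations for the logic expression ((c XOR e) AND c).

e | c | Output
--------------
0 | 0 | 0
0 | 1 | 1
1 | 0 | 0
1 | 1 | 0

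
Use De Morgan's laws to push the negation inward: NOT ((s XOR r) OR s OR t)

NOT (s XOR r) AND NOT s AND NOT t
De Morgan's: NOT(OR of terms) = AND of negations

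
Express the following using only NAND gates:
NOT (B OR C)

(((B NAND B) NAND (C NAND C)) NAND ((B NAND B) NAND (C NAND C)))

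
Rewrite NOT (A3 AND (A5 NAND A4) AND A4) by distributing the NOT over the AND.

NOT A3 OR NOT (A5 NAND A4) OR NOT A4
De Morgan's: NOT(AND of terms) = OR of negations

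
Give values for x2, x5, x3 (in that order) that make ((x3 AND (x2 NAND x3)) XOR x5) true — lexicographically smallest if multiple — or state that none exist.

x2=0, x5=0, x3=1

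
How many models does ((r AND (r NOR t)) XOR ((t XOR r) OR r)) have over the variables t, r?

Satisfying assignments: (0,1), (1,0), (1,1)
Count: 3 out of 4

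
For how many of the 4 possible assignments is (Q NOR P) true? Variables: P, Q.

Satisfying assignments: (0,0)
Count: 1 out of 4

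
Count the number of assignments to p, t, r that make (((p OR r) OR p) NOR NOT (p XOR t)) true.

Satisfying assignments: (0,1,0)
Count: 1 out of 8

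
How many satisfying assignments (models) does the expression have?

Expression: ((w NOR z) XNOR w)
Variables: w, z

Satisfying assignments: (0,1)
Count: 1 out of 4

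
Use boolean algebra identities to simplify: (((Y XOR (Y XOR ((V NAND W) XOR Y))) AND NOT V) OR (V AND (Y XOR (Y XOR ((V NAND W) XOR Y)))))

By distribution ((E AND v) OR (E AND NOT v) = E) then XOR self-cancellation ((E XOR v) XOR v = E):
= ((V NAND W) XOR Y)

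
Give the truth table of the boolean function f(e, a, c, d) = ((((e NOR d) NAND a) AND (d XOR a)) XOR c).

e | a | c | d | Output
----------------------
0 | 0 | 0 | 0 | 0
0 | 0 | 0 | 1 | 1
0 | 0 | 1 | 0 | 1
0 | 0 | 1 | 1 | 0
0 | 1 | 0 | 0 | 0
0 | 1 | 0 | 1 | 0
0 | 1 | 1 | 0 | 1
0 | 1 | 1 | 1 | 1
1 | 0 | 0 | 0 | 0
1 | 0 | 0 | 1 | 1
1 | 0 | 1 | 0 | 1
1 | 0 | 1 | 1 | 0
1 | 1 | 0 | 0 | 1
1 | 1 | 0 | 1 | 0
1 | 1 | 1 | 0 | 0
1 | 1 | 1 | 1 | 1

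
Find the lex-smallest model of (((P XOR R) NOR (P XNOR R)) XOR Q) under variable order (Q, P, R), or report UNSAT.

Q=1, P=0, R=0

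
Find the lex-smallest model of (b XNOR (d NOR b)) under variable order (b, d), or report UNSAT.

b=0, d=1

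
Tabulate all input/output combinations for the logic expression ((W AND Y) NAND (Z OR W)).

W | Z | Y | Output
------------------
0 | 0 | 0 | 1
0 | 0 | 1 | 1
0 | 1 | 0 | 1
0 | 1 | 1 | 1
1 | 0 | 0 | 1
1 | 0 | 1 | 0
1 | 1 | 0 | 1
1 | 1 | 1 | 0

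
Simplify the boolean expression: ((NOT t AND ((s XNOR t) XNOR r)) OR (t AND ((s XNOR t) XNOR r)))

By distribution ((E AND v) OR (E AND NOT v) = E):
= ((s XNOR t) XNOR r)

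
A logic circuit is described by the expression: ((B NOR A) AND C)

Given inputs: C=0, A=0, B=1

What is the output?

Substituting: ((1 NOR 0) AND 0)
= 0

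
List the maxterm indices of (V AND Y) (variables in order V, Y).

ΠM(0, 1, 2) = (V OR Y) AND (V OR NOT Y) AND (NOT V OR Y)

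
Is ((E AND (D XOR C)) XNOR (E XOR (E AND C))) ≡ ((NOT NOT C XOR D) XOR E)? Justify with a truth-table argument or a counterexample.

No. Counterexample: with D=0, C=0, E=0, Expression 1 = 1 but Expression 2 = 0.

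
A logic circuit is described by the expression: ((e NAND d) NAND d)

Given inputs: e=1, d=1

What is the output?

Substituting: ((1 NAND 1) NAND 1)
= 1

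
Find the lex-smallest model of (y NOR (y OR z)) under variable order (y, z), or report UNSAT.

y=0, z=0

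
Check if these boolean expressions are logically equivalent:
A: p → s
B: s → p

No, Converse is not equivalent to original (counterexample: p=0, q=0, s=1)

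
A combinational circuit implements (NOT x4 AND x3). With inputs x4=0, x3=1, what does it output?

Substituting: (NOT 0 AND 1)
= 1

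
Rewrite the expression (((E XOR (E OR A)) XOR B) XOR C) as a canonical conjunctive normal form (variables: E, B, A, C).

(E OR B OR A OR C) AND (E OR B OR NOT A OR NOT C) AND (E OR NOT B OR A OR NOT C) AND (E OR NOT B OR NOT A OR C) AND (NOT E OR B OR A OR C) AND (NOT E OR B OR NOT A OR C) AND (NOT E OR NOT B OR A OR NOT C) AND (NOT E OR NOT B OR NOT A OR NOT C)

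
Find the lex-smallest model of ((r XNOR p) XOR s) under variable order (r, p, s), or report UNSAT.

r=0, p=0, s=0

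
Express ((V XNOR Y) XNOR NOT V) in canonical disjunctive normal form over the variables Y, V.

(NOT Y AND NOT V) OR (NOT Y AND V)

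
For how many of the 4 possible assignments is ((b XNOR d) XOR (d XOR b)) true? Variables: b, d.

Satisfying assignments: (0,0), (0,1), (1,0), (1,1)
Count: 4 out of 4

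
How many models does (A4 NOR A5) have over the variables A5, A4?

Satisfying assignments: (0,0)
Count: 1 out of 4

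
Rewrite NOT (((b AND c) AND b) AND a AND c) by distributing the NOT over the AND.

NOT ((b AND c) AND b) OR NOT a OR NOT c
De Morgan's: NOT(AND of terms) = OR of negations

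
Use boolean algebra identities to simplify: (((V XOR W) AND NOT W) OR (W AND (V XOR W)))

By distribution ((E AND v) OR (E AND NOT v) = E):
= (V XOR W)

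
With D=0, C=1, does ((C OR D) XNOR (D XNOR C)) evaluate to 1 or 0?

Substituting: ((1 OR 0) XNOR (0 XNOR 1))
= 0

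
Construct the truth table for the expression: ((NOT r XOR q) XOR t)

q | r | t | Output
------------------
0 | 0 | 0 | 1
0 | 0 | 1 | 0
0 | 1 | 0 | 0
0 | 1 | 1 | 1
1 | 0 | 0 | 0
1 | 0 | 1 | 1
1 | 1 | 0 | 1
1 | 1 | 1 | 0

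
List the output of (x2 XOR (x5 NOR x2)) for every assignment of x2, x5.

x2 | x5 | Output
----------------
0 | 0 | 1
0 | 1 | 0
1 | 0 | 1
1 | 1 | 1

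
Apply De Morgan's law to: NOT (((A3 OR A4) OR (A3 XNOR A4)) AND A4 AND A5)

NOT ((A3 OR A4) OR (A3 XNOR A4)) OR NOT A4 OR NOT A5
De Morgan's: NOT(AND of terms) = OR of negations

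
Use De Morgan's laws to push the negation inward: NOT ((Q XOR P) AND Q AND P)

NOT (Q XOR P) OR NOT Q OR NOT P
De Morgan's: NOT(AND of terms) = OR of negations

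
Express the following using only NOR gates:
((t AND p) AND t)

((((t NOR t) NOR (p NOR p)) NOR ((t NOR t) NOR (p NOR p))) NOR (t NOR t))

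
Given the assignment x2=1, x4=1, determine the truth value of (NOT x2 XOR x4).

Substituting: (NOT 1 XOR 1)
= 1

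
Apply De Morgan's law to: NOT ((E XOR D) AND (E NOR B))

NOT (E XOR D) OR NOT (E NOR B)
De Morgan's: NOT(AND of terms) = OR of negations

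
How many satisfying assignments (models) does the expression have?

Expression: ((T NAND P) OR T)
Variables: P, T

Satisfying assignments: (0,0), (0,1), (1,0), (1,1)
Count: 4 out of 4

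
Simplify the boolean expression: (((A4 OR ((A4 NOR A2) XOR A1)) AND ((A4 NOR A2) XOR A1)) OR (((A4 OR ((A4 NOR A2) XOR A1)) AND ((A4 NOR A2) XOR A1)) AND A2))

By absorption (E OR (E AND v) = E) then absorption (E AND (E OR v) = E):
= ((A4 NOR A2) XOR A1)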